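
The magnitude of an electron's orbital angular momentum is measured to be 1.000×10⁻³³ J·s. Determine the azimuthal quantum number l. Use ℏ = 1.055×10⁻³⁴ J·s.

l = 9

In units of ℏ, |L| ≈ 9.479.
Set l(l+1) = 89.85; the integer solution is l = 9.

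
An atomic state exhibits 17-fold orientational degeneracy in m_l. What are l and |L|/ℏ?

l = 8, |L| = 6√2 ℏ ≈ 8.485ℏ

17 = 2l + 1, so l = (17−1)/2 = 8.
|L| = ℏ√(l(l+1)) = ℏ√(8·9) = 6√2 ℏ.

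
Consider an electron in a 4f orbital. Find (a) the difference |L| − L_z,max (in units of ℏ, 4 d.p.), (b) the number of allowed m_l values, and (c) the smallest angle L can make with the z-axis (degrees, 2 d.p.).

|L|−L_z,max ≈ 0.4641ℏ; 7 values; θ_min ≈ 30.00°

For 4f, l = 3.
|L| − L_z,max = (2√3 − 3)ℏ ≈ 0.4641ℏ.
There are 2l+1 = 7 values of m_l.
cos θ_min = 3/√12, so θ_min ≈ 30.00°.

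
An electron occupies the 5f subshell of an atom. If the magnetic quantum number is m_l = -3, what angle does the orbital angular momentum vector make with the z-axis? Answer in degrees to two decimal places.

5f means n = 5, l = 3.
|L| = ℏ√(l(l+1)) = 2√3 ℏ.
L_z = m_l ℏ = −3ℏ.
cos θ = L_z/|L| = -3/√12, so θ ≈ 150.00°.

θ ≈ 150.00°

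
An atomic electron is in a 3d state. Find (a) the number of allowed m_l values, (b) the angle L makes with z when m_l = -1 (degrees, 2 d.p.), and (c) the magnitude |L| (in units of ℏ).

5 values; θ(m_l=-1) ≈ 114.09°; |L| = √6 ℏ ≈ 2.449ℏ

The 3d subshell has l = 2.
There are 2l+1 = 5 values of m_l.
For m_l = -1: cos θ = -1/√6, θ ≈ 114.09°.
|L| = ℏ√(2·3) = √6 ℏ ≈ 2.449ℏ.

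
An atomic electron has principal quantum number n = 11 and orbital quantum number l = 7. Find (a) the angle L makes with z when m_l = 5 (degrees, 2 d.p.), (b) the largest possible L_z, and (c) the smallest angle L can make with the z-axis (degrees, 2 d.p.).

For m_l = 5: cos θ = 5/√56, θ ≈ 48.08°.
L_z,max = lℏ = 7ℏ.
cos θ_min = 7/√56, so θ_min ≈ 20.70°.

θ(m_l=5) ≈ 48.08°; L_z,max = 7ℏ; θ_min ≈ 20.70°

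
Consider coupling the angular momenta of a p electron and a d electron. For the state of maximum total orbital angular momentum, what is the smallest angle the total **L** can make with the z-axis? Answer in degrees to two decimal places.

Angular momentum addition gives L = |l₁ − l₂|, …, l₁ + l₂.
Allowed values: L = 1, 2, 3.
The maximum is L = 3, with |L_tot| = ℏ√(3·4) = 2√3 ℏ.
The minimum angle with z is arccos(3/√12) ≈ 30.00°.

θ_min ≈ 30.00°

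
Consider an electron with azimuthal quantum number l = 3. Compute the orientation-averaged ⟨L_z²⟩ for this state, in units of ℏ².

⟨L_z²⟩ = 4 ℏ²

m_l ∈ {-3, -2, -1, 0, 1, 2, 3}.
Average of L_z² over 7 states: 28/7 ℏ² = 4 ℏ².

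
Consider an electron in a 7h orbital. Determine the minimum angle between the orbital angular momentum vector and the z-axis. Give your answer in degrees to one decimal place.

7h means n = 7, l = 5.
|L| = √(l(l+1)) ℏ = √30 ℏ.
The smallest angle corresponds to the largest L_z, i.e. m_l = l = 5, giving L_z = 5ℏ.
cos θ_min = 5/√30, so θ_min ≈ 24.1°.

θ_min ≈ 24.1°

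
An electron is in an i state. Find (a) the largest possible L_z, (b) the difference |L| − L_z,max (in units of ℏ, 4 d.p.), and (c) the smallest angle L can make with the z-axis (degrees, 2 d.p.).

I corresponds to l = 6.
L_z,max = lℏ = 6ℏ.
|L| − L_z,max = (√42 − 6)ℏ ≈ 0.4807ℏ.
cos θ_min = 6/√42, so θ_min ≈ 22.21°.

L_z,max = 6ℏ; |L|−L_z,max ≈ 0.4807ℏ; θ_min ≈ 22.21°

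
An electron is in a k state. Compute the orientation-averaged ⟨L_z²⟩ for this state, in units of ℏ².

A k state has l = 7.
m_l ∈ {-7, -6, -5, -4, -3, -2, -1, 0, 1, 2, 3, 4, 5, 6, 7}.
⟨L_z²⟩ = ℏ²·(Σ m_l²)/(2l+1) = ℏ²·280/15 = 18.67ℏ².

⟨L_z²⟩ = 18.67 ℏ²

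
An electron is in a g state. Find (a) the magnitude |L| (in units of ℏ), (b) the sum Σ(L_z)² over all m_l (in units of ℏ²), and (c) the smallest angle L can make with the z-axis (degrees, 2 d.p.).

|L| = 2√5 ℏ ≈ 4.472ℏ; Σ(L_z)² = 60 ℏ²; θ_min ≈ 26.57°

A g state has l = 4.
|L| = ℏ√(4·5) = 2√5 ℏ ≈ 4.472ℏ.
Σ m_l² = 60, so Σ(L_z)² = 60 ℏ².
cos θ_min = 4/√20, so θ_min ≈ 26.57°.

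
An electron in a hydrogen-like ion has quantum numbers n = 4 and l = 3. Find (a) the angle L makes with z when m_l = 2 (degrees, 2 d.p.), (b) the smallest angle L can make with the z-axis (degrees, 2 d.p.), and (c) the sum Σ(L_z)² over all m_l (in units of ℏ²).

For m_l = 2: cos θ = 2/√12, θ ≈ 54.74°.
cos θ_min = 3/√12, so θ_min ≈ 30.00°.
Σ m_l² = 28, so Σ(L_z)² = 28 ℏ².

θ(m_l=2) ≈ 54.74°; θ_min ≈ 30.00°; Σ(L_z)² = 28 ℏ²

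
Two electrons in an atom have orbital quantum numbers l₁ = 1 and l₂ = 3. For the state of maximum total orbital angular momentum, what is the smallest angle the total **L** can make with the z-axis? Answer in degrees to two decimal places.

Angular momentum addition gives L = |l₁ − l₂|, …, l₁ + l₂.
L ∈ {2, 3, 4}.
The maximum is L = 4, with |L_tot| = ℏ√(4·5) = 2√5 ℏ.
The minimum angle with z is arccos(4/√20) ≈ 26.57°.

θ_min ≈ 26.57°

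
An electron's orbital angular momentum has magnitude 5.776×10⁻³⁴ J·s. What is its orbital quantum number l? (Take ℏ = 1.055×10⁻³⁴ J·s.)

Dividing by ℏ: |L|/ℏ ≈ 5.475.
(|L|/ℏ)² = l(l+1) ≈ 29.97 ⇒ l = 5.

l = 5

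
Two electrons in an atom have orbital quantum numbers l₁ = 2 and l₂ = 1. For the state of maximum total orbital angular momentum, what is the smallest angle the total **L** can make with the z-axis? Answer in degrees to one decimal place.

Angular momentum addition gives L = |l₁ − l₂|, …, l₁ + l₂.
Allowed values: L = 1, 2, 3.
The maximum is L = 3, with |L_tot| = ℏ√(3·4) = 2√3 ℏ.
The minimum angle with z is arccos(3/√12) ≈ 30.0°.

θ_min ≈ 30.0°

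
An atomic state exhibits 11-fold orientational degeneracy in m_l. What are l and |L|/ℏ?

l = 5, |L| = √30 ℏ ≈ 5.477ℏ

2l + 1 = 11 ⇒ l = 5.
Then |L| = √(l(l+1)) ℏ = √30 ℏ.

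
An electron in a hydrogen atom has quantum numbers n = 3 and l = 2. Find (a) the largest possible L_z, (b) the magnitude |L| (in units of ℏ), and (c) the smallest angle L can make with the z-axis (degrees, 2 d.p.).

L_z,max = 2ℏ; |L| = √6 ℏ ≈ 2.449ℏ; θ_min ≈ 35.26°

L_z,max = lℏ = 2ℏ.
|L| = ℏ√(2·3) = √6 ℏ ≈ 2.449ℏ.
cos θ_min = 2/√6, so θ_min ≈ 35.26°.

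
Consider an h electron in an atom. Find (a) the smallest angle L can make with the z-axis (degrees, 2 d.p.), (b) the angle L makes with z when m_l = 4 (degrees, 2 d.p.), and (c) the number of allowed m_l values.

θ_min ≈ 24.09°; θ(m_l=4) ≈ 43.09°; 11 values

An h state has l = 5.
cos θ_min = 5/√30, so θ_min ≈ 24.09°.
For m_l = 4: cos θ = 4/√30, θ ≈ 43.09°.
There are 2l+1 = 11 values of m_l.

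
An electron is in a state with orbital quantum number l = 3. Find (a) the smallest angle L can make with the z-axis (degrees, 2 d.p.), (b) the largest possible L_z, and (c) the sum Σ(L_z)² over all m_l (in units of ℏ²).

θ_min ≈ 30.00°; L_z,max = 3ℏ; Σ(L_z)² = 28 ℏ²

cos θ_min = 3/√12, so θ_min ≈ 30.00°.
L_z,max = lℏ = 3ℏ.
Σ m_l² = 28, so Σ(L_z)² = 28 ℏ².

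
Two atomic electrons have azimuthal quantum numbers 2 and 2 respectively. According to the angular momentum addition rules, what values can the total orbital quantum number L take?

L = 0, 1, 2, 3, 4

L runs from |2 − 2| = 0 to 2 + 2 = 4.
Allowed values: L = 0, 1, 2, 3, 4.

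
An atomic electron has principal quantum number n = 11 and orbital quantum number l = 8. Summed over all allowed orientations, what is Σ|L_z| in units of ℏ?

m_l ∈ {-8, -7, -6, -5, -4, -3, -2, -1, 0, 1, 2, 3, 4, 5, 6, 7, 8}.
Σ|m_l| = 2(1+2+…+8) = 72.

Σ|L_z| = 72 ℏ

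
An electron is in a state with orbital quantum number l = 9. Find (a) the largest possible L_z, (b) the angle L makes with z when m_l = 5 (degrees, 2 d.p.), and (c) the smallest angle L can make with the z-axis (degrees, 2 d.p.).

L_z,max = 9ℏ; θ(m_l=5) ≈ 58.19°; θ_min ≈ 18.43°

L_z,max = lℏ = 9ℏ.
For m_l = 5: cos θ = 5/√90, θ ≈ 58.19°.
cos θ_min = 9/√90, so θ_min ≈ 18.43°.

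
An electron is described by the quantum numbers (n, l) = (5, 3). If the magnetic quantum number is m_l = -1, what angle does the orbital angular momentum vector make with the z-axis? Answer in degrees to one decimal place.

θ ≈ 106.8°

|L|² = l(l+1)ℏ² = 12ℏ², so |L| = 2√3 ℏ.
L_z = m_l ℏ = −1ℏ.
cos θ = L_z/|L| = -1/√12, so θ ≈ 106.8°.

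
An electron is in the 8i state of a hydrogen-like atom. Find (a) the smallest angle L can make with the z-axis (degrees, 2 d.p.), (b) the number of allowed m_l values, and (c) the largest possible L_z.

The 8i subshell has l = 6.
cos θ_min = 6/√42, so θ_min ≈ 22.21°.
There are 2l+1 = 13 values of m_l.
L_z,max = lℏ = 6ℏ.

θ_min ≈ 22.21°; 13 values; L_z,max = 6ℏ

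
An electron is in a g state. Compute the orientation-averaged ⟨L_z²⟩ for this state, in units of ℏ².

For a g orbital, l = 4.
m_l runs from −4 to 4, i.e. {-4, -3, -2, -1, 0, 1, 2, 3, 4}.
Average of L_z² over 9 states: 60/9 ℏ² = 6.667 ℏ².

⟨L_z²⟩ = 6.667 ℏ²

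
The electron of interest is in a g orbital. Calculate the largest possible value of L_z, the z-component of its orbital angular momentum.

L_z,max = 4ℏ

For a g orbital, l = 4.
L_z = m_l ℏ with m_l ∈ {−4, …, 4}; the maximum is m_l = 4.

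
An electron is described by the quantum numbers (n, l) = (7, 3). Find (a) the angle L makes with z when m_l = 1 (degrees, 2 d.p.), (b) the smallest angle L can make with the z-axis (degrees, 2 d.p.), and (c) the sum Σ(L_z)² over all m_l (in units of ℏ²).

For m_l = 1: cos θ = 1/√12, θ ≈ 73.22°.
cos θ_min = 3/√12, so θ_min ≈ 30.00°.
Σ m_l² = 28, so Σ(L_z)² = 28 ℏ².

θ(m_l=1) ≈ 73.22°; θ_min ≈ 30.00°; Σ(L_z)² = 28 ℏ²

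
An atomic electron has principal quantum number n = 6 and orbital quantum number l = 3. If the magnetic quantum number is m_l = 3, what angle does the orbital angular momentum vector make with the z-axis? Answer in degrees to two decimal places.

|L| = ℏ√(l(l+1)) = 2√3 ℏ.
L_z = m_l ℏ = 3ℏ.
cos θ = L_z/|L| = 3/√12, so θ ≈ 30.00°.

θ ≈ 30.00°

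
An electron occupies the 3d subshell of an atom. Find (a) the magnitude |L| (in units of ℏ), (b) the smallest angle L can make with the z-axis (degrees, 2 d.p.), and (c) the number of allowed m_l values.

The 3d subshell has l = 2.
|L| = ℏ√(2·3) = √6 ℏ ≈ 2.449ℏ.
cos θ_min = 2/√6, so θ_min ≈ 35.26°.
There are 2l+1 = 5 values of m_l.

|L| = √6 ℏ ≈ 2.449ℏ; θ_min ≈ 35.26°; 5 values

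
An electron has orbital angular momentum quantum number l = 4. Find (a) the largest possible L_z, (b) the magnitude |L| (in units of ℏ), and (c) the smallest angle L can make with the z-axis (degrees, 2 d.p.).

L_z,max = 4ℏ; |L| = 2√5 ℏ ≈ 4.472ℏ; θ_min ≈ 26.57°

L_z,max = lℏ = 4ℏ.
|L| = ℏ√(4·5) = 2√5 ℏ ≈ 4.472ℏ.
cos θ_min = 4/√20, so θ_min ≈ 26.57°.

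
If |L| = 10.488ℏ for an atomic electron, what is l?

l = 10

(|L|/ℏ)² = l(l+1) = 110.
l² + l − 110 = 0 ⇒ l = 10.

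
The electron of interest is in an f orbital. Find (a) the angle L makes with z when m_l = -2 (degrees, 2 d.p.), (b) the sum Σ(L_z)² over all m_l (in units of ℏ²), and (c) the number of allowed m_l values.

An f state has l = 3.
For m_l = -2: cos θ = -2/√12, θ ≈ 125.26°.
Σ m_l² = 28, so Σ(L_z)² = 28 ℏ².
There are 2l+1 = 7 values of m_l.

θ(m_l=-2) ≈ 125.26°; Σ(L_z)² = 28 ℏ²; 7 values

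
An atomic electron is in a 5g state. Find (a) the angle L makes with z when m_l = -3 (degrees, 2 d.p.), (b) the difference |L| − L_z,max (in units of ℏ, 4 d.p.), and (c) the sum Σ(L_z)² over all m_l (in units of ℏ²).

θ(m_l=-3) ≈ 132.13°; |L|−L_z,max ≈ 0.4721ℏ; Σ(L_z)² = 60 ℏ²

For 5g, l = 4.
For m_l = -3: cos θ = -3/√20, θ ≈ 132.13°.
|L| − L_z,max = (2√5 − 4)ℏ ≈ 0.4721ℏ.
Σ m_l² = 60, so Σ(L_z)² = 60 ℏ².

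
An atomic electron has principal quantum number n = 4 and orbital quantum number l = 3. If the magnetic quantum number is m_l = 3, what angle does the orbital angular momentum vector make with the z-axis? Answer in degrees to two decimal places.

θ ≈ 30.00°

|L| = √(l(l+1)) ℏ = 2√3 ℏ.
L_z = m_l ℏ = 3ℏ.
cos θ = L_z/|L| = 3/√12, so θ ≈ 30.00°.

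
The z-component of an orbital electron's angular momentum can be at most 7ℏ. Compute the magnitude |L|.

L_z,max = lℏ, so l = 7.
|L| = ℏ√(l(l+1)) = 2√14 ℏ.

|L| = 2√14 ℏ ≈ 7.483ℏ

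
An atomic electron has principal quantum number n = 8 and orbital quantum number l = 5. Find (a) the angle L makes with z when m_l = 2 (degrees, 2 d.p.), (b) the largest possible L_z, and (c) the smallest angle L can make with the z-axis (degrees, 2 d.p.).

For m_l = 2: cos θ = 2/√30, θ ≈ 68.58°.
L_z,max = lℏ = 5ℏ.
cos θ_min = 5/√30, so θ_min ≈ 24.09°.

θ(m_l=2) ≈ 68.58°; L_z,max = 5ℏ; θ_min ≈ 24.09°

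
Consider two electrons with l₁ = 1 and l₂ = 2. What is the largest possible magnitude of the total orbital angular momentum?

|L_tot|_max = 2√3 ℏ ≈ 3.464ℏ

The total orbital quantum number L ranges from |l₁ − l₂| to l₁ + l₂ in integer steps.
L ∈ {1, 2, 3}.
The largest magnitude corresponds to L = 3: |L_tot| = ℏ√(3·4) = 2√3 ℏ.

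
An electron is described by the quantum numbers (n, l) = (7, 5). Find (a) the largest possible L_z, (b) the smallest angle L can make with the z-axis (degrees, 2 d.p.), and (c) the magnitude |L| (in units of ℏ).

L_z,max = lℏ = 5ℏ.
cos θ_min = 5/√30, so θ_min ≈ 24.09°.
|L| = ℏ√(5·6) = √30 ℏ ≈ 5.477ℏ.

L_z,max = 5ℏ; θ_min ≈ 24.09°; |L| = √30 ℏ ≈ 5.477ℏ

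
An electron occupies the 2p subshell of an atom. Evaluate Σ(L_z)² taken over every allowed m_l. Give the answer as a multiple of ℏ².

Σ(L_z)² = 2 ℏ²

2p means n = 2, l = 1.
The allowed m_l values are -1, 0, 1.
Σ m_l² = 2·(1) = 2.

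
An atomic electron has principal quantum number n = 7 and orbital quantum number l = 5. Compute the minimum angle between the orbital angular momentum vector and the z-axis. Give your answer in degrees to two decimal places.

|L| = √(l(l+1)) ℏ = √30 ℏ.
The smallest angle corresponds to the largest L_z, i.e. m_l = l = 5, giving L_z = 5ℏ.
cos θ_min = 5/√30, so θ_min ≈ 24.09°.

θ_min ≈ 24.09°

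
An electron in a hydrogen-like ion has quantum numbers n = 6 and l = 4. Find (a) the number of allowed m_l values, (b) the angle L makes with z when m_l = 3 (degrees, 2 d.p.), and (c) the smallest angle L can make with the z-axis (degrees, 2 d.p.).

There are 2l+1 = 9 values of m_l.
For m_l = 3: cos θ = 3/√20, θ ≈ 47.87°.
cos θ_min = 4/√20, so θ_min ≈ 26.57°.

9 values; θ(m_l=3) ≈ 47.87°; θ_min ≈ 26.57°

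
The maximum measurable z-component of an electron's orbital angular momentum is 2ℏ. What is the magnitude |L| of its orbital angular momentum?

|L| = √6 ℏ ≈ 2.449ℏ

L_z,max = lℏ, so l = 2.
Then |L| = ℏ√(2·3) = √6 ℏ.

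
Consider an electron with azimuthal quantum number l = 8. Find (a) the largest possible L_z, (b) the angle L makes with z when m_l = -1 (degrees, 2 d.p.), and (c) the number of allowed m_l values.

L_z,max = lℏ = 8ℏ.
For m_l = -1: cos θ = -1/√72, θ ≈ 96.77°.
There are 2l+1 = 17 values of m_l.

L_z,max = 8ℏ; θ(m_l=-1) ≈ 96.77°; 17 values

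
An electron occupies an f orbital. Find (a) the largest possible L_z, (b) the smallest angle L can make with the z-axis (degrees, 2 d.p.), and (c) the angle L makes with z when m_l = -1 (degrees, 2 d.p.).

L_z,max = 3ℏ; θ_min ≈ 30.00°; θ(m_l=-1) ≈ 106.78°

For an f orbital, l = 3.
L_z,max = lℏ = 3ℏ.
cos θ_min = 3/√12, so θ_min ≈ 30.00°.
For m_l = -1: cos θ = -1/√12, θ ≈ 106.78°.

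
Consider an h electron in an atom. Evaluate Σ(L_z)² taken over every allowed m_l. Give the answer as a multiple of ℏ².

Σ(L_z)² = 110 ℏ²

H corresponds to l = 5.
The allowed m_l values are -5, -4, -3, -2, -1, 0, 1, 2, 3, 4, 5.
Σ m_l² = 2·(1 + 4 + 9 + 16 + 25) = 110.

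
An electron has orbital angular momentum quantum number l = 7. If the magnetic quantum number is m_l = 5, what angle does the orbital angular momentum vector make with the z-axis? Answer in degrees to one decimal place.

θ ≈ 48.1°

|L| = ℏ√(l(l+1)) = 2√14 ℏ.
L_z = m_l ℏ = 5ℏ.
cos θ = L_z/|L| = 5/√56, so θ ≈ 48.1°.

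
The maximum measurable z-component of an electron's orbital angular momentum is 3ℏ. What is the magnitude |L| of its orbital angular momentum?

|L| = 2√3 ℏ ≈ 3.464ℏ

Since max m_l = l, l = 3.
|L| = √(l(l+1)) ℏ = 2√3 ℏ.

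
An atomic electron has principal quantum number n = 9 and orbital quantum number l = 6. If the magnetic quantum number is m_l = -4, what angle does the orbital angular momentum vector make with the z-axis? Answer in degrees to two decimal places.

|L| = √(l(l+1)) ℏ = √42 ℏ.
L_z = m_l ℏ = −4ℏ.
cos θ = L_z/|L| = -4/√42, so θ ≈ 128.11°.

θ ≈ 128.11°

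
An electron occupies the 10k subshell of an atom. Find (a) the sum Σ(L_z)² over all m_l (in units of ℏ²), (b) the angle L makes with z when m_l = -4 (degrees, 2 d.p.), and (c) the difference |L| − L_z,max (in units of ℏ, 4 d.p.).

Σ(L_z)² = 280 ℏ²; θ(m_l=-4) ≈ 122.31°; |L|−L_z,max ≈ 0.4833ℏ

The 10k subshell has l = 7.
Σ m_l² = 280, so Σ(L_z)² = 280 ℏ².
For m_l = -4: cos θ = -4/√56, θ ≈ 122.31°.
|L| − L_z,max = (2√14 − 7)ℏ ≈ 0.4833ℏ.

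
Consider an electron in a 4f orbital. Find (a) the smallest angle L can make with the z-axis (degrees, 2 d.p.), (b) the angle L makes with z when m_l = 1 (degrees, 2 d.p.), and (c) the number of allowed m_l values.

For 4f, l = 3.
cos θ_min = 3/√12, so θ_min ≈ 30.00°.
For m_l = 1: cos θ = 1/√12, θ ≈ 73.22°.
There are 2l+1 = 7 values of m_l.

θ_min ≈ 30.00°; θ(m_l=1) ≈ 73.22°; 7 values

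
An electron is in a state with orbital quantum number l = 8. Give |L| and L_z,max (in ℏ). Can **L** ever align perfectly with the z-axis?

|L| = 6√2 ℏ ≈ 8.4853ℏ, while L_z,max = lℏ = 8ℏ.
Since |L| > L_z,max, the vector can never point exactly along z; the closest it comes is θ_min = arccos(8/√72) ≈ 19.5°.

No: L_z,max = 8ℏ < |L| = 6√2 ℏ ≈ 8.485ℏ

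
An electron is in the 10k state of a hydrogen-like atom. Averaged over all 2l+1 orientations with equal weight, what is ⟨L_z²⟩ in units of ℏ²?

⟨L_z²⟩ = 18.67 ℏ²

10k means n = 10, l = 7.
The allowed m_l values are -7, -6, -5, -4, -3, -2, -1, 0, 1, 2, 3, 4, 5, 6, 7.
⟨L_z²⟩ = ℏ²·l(l+1)/3 = 18.67ℏ².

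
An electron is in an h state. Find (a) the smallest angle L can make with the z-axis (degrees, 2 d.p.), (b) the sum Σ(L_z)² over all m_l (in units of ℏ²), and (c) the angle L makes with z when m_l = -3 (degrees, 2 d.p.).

θ_min ≈ 24.09°; Σ(L_z)² = 110 ℏ²; θ(m_l=-3) ≈ 123.21°

The letter h corresponds to l = 5.
cos θ_min = 5/√30, so θ_min ≈ 24.09°.
Σ m_l² = 110, so Σ(L_z)² = 110 ℏ².
For m_l = -3: cos θ = -3/√30, θ ≈ 123.21°.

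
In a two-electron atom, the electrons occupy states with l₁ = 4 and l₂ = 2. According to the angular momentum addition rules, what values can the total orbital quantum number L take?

By the triangle rule, |l₁ − l₂| ≤ L ≤ l₁ + l₂.
Allowed values: L = 2, 3, 4, 5, 6.

L = 2, 3, 4, 5, 6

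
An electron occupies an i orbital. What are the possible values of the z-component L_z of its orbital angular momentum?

L_z ∈ {−6ℏ, −5ℏ, −4ℏ, −3ℏ, −2ℏ, −ℏ, 0, ℏ, 2ℏ, 3ℏ, 4ℏ, 5ℏ, 6ℏ}

The letter i corresponds to l = 6.
L_z = m_l ℏ with m_l ranging from −l to +l in integer steps.
For l = 6: m_l ∈ {-6, -5, -4, -3, -2, -1, 0, 1, 2, 3, 4, 5, 6}.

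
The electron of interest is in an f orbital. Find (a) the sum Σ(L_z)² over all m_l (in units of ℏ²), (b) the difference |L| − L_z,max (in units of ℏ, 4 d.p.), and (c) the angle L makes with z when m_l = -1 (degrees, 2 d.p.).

For an f orbital, l = 3.
Σ m_l² = 28, so Σ(L_z)² = 28 ℏ².
|L| − L_z,max = (2√3 − 3)ℏ ≈ 0.4641ℏ.
For m_l = -1: cos θ = -1/√12, θ ≈ 106.78°.

Σ(L_z)² = 28 ℏ²; |L|−L_z,max ≈ 0.4641ℏ; θ(m_l=-1) ≈ 106.78°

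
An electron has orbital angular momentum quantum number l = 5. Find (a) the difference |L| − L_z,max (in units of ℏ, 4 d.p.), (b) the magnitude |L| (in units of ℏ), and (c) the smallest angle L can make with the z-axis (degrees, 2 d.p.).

|L|−L_z,max ≈ 0.4772ℏ; |L| = √30 ℏ ≈ 5.477ℏ; θ_min ≈ 24.09°

|L| − L_z,max = (√30 − 5)ℏ ≈ 0.4772ℏ.
|L| = ℏ√(5·6) = √30 ℏ ≈ 5.477ℏ.
cos θ_min = 5/√30, so θ_min ≈ 24.09°.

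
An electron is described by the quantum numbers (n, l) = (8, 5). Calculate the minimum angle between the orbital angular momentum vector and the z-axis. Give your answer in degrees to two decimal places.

θ_min ≈ 24.09°

|L| = ℏ√(l(l+1)) = √30 ℏ.
The smallest angle corresponds to the largest L_z, i.e. m_l = l = 5, giving L_z = 5ℏ.
cos θ_min = 5/√30, so θ_min ≈ 24.09°.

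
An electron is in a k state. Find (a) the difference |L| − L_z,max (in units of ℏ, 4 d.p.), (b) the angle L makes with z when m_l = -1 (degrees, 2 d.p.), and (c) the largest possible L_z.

|L|−L_z,max ≈ 0.4833ℏ; θ(m_l=-1) ≈ 97.68°; L_z,max = 7ℏ

For a k orbital, l = 7.
|L| − L_z,max = (2√14 − 7)ℏ ≈ 0.4833ℏ.
For m_l = -1: cos θ = -1/√56, θ ≈ 97.68°.
L_z,max = lℏ = 7ℏ.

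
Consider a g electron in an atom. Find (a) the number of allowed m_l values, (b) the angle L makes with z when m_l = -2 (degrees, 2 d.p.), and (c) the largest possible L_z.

A g state has l = 4.
There are 2l+1 = 9 values of m_l.
For m_l = -2: cos θ = -2/√20, θ ≈ 116.57°.
L_z,max = lℏ = 4ℏ.

9 values; θ(m_l=-2) ≈ 116.57°; L_z,max = 4ℏ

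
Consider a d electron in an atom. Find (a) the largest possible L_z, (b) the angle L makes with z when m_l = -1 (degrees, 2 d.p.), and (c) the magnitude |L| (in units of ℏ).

A d state has l = 2.
L_z,max = lℏ = 2ℏ.
For m_l = -1: cos θ = -1/√6, θ ≈ 114.09°.
|L| = ℏ√(2·3) = √6 ℏ ≈ 2.449ℏ.

L_z,max = 2ℏ; θ(m_l=-1) ≈ 114.09°; |L| = √6 ℏ ≈ 2.449ℏ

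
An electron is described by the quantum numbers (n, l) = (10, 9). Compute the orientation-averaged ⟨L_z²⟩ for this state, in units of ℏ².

⟨L_z²⟩ = 30 ℏ²

m_l runs from −9 to 9, i.e. {-9, -8, -7, -6, -5, -4, -3, -2, -1, 0, 1, 2, 3, 4, 5, 6, 7, 8, 9}.
Average of L_z² over 19 states: 570/19 ℏ² = 30 ℏ².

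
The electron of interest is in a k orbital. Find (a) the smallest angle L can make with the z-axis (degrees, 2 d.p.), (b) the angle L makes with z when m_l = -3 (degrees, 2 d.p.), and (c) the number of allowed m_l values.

For a k orbital, l = 7.
cos θ_min = 7/√56, so θ_min ≈ 20.70°.
For m_l = -3: cos θ = -3/√56, θ ≈ 113.63°.
There are 2l+1 = 15 values of m_l.

θ_min ≈ 20.70°; θ(m_l=-3) ≈ 113.63°; 15 values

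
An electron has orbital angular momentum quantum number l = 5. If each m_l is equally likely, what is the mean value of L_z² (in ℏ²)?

m_l runs from −5 to 5, i.e. {-5, -4, -3, -2, -1, 0, 1, 2, 3, 4, 5}.
⟨L_z²⟩ = ℏ²·(Σ m_l²)/(2l+1) = ℏ²·110/11 = 10ℏ².

⟨L_z²⟩ = 10 ℏ²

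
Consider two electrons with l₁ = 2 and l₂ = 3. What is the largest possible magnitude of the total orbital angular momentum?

|L_tot|_max = √30 ℏ ≈ 5.477ℏ

Angular momentum addition gives L = |l₁ − l₂|, …, l₁ + l₂.
L ∈ {1, 2, 3, 4, 5}.
The largest magnitude corresponds to L = 5: |L_tot| = ℏ√(5·6) = √30 ℏ.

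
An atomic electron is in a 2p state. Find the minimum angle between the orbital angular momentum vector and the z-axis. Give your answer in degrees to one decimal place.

θ_min ≈ 45.0°

2p means n = 2, l = 1.
|L| = ℏ√(l(l+1)) = √2 ℏ.
The smallest angle corresponds to the largest L_z, i.e. m_l = l = 1, giving L_z = 1ℏ.
cos θ_min = 1/√2, so θ_min ≈ 45.0°.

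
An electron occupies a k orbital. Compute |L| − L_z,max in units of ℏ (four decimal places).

|L| − L_z,max ≈ 0.4833ℏ

The letter k corresponds to l = 7.
|L| = 2√14 ℏ ≈ 7.4833ℏ, while L_z,max = lℏ = 7ℏ.
The difference is (2√14 − 7)ℏ ≈ 0.4833ℏ.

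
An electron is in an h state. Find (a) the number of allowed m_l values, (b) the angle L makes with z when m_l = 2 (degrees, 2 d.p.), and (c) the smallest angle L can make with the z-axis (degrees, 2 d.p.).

11 values; θ(m_l=2) ≈ 68.58°; θ_min ≈ 24.09°

The letter h corresponds to l = 5.
There are 2l+1 = 11 values of m_l.
For m_l = 2: cos θ = 2/√30, θ ≈ 68.58°.
cos θ_min = 5/√30, so θ_min ≈ 24.09°.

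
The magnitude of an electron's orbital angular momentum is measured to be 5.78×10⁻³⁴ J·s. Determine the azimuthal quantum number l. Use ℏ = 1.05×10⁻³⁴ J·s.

Dividing by ℏ: |L|/ℏ ≈ 5.505.
l(l+1) ≈ 5.505² ≈ 30.30, so l = 5.

l = 5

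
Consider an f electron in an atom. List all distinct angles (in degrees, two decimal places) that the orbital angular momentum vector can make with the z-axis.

For an f orbital, l = 3.
|L| = ℏ√(l(l+1)) = 2√3 ℏ.
cos θ = m_l/√12 for each m_l ∈ {-3, -2, -1, 0, 1, 2, 3}.

θ ∈ {30.00°, 54.74°, 73.22°, 90.00°, 106.78°, 125.26°, 150.00°}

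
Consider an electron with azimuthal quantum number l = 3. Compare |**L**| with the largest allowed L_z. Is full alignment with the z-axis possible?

No: L_z,max = 3ℏ < |L| = 2√3 ℏ ≈ 3.464ℏ

|L| = 2√3 ℏ ≈ 3.4641ℏ, while L_z,max = lℏ = 3ℏ.
Since |L| > L_z,max, the vector can never point exactly along z; the closest it comes is θ_min = arccos(3/√12) ≈ 30.0°.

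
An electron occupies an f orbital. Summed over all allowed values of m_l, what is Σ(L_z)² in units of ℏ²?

An f state has l = 3.
The allowed m_l values are -3, -2, -1, 0, 1, 2, 3.
Summing m² from −3 to 3: Σ m_l² = 28.

Σ(L_z)² = 28 ℏ²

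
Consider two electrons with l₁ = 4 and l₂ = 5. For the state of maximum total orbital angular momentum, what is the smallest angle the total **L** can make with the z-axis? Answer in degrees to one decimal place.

The total orbital quantum number L ranges from |l₁ − l₂| to l₁ + l₂ in integer steps.
L ∈ {1, 2, 3, 4, 5, 6, 7, 8, 9}.
The maximum is L = 9, with |L_tot| = ℏ√(9·10) = 3√10 ℏ.
The minimum angle with z is arccos(9/√90) ≈ 18.4°.

θ_min ≈ 18.4°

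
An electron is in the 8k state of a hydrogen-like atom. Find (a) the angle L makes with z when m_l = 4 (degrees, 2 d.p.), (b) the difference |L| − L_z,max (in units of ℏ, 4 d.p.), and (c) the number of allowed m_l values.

For 8k, l = 7.
For m_l = 4: cos θ = 4/√56, θ ≈ 57.69°.
|L| − L_z,max = (2√14 − 7)ℏ ≈ 0.4833ℏ.
There are 2l+1 = 15 values of m_l.

θ(m_l=4) ≈ 57.69°; |L|−L_z,max ≈ 0.4833ℏ; 15 values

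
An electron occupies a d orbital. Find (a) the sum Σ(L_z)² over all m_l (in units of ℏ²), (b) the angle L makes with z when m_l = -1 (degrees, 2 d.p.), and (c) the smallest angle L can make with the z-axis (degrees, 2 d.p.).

For a d orbital, l = 2.
Σ m_l² = 10, so Σ(L_z)² = 10 ℏ².
For m_l = -1: cos θ = -1/√6, θ ≈ 114.09°.
cos θ_min = 2/√6, so θ_min ≈ 35.26°.

Σ(L_z)² = 10 ℏ²; θ(m_l=-1) ≈ 114.09°; θ_min ≈ 35.26°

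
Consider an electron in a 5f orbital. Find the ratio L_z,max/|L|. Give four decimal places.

5f means n = 5, l = 3.
|L| = 2√3 ℏ ≈ 3.4641ℏ, while L_z,max = lℏ = 3ℏ.
L_z,max/|L| = 3/√12 = 0.8660.

L_z,max/|L| = 0.8660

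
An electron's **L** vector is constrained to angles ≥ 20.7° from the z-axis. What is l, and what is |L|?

cos θ_min = l/√(l(l+1)) = √(l/(l+1)), so l/(l+1) = cos²(20.7°) = 0.8751.
Solving: l = 7.
Then |L| = ℏ√(7·8) = 2√14 ℏ.

l = 7, |L| = 2√14 ℏ ≈ 7.483ℏ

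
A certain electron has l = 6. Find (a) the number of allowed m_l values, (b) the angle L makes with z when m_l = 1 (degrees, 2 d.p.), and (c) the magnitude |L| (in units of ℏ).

13 values; θ(m_l=1) ≈ 81.12°; |L| = √42 ℏ ≈ 6.481ℏ

There are 2l+1 = 13 values of m_l.
For m_l = 1: cos θ = 1/√42, θ ≈ 81.12°.
|L| = ℏ√(6·7) = √42 ℏ ≈ 6.481ℏ.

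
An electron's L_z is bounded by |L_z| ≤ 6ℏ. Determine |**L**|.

|L| = √42 ℏ ≈ 6.481ℏ

L_z,max = lℏ, so l = 6.
|L| = ℏ√(l(l+1)) = √42 ℏ.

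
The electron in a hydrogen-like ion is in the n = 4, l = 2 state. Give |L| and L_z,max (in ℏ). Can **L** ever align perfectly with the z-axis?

No: L_z,max = 2ℏ < |L| = √6 ℏ ≈ 2.449ℏ

|L| = √6 ℏ ≈ 2.4495ℏ, while L_z,max = lℏ = 2ℏ.
Since |L| > L_z,max, the vector can never point exactly along z; the closest it comes is θ_min = arccos(2/√6) ≈ 35.3°.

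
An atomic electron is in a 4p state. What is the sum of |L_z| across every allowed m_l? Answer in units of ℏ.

For 4p, l = 1.
The allowed m_l values are -1, 0, 1.
Σ|m_l| = 2(1+2+…+1) = 2.

Σ|L_z| = 2 ℏ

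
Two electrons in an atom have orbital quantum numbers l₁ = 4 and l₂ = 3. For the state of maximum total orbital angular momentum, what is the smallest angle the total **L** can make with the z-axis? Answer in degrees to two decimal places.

θ_min ≈ 20.70°

Angular momentum addition gives L = |l₁ − l₂|, …, l₁ + l₂.
L ∈ {1, 2, 3, 4, 5, 6, 7}.
The maximum is L = 7, with |L_tot| = ℏ√(7·8) = 2√14 ℏ.
The minimum angle with z is arccos(7/√56) ≈ 20.70°.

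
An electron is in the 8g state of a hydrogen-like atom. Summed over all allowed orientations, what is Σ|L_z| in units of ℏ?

Σ|L_z| = 20 ℏ

For 8g, l = 4.
m_l ∈ {-4, -3, -2, -1, 0, 1, 2, 3, 4}.
Σ|m_l| = 2(1+2+…+4) = 20.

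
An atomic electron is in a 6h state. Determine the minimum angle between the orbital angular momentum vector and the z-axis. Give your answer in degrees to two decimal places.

For 6h, l = 5.
|L| = ℏ√(l(l+1)) = √30 ℏ.
The smallest angle corresponds to the largest L_z, i.e. m_l = l = 5, giving L_z = 5ℏ.
cos θ_min = 5/√30, so θ_min ≈ 24.09°.

θ_min ≈ 24.09°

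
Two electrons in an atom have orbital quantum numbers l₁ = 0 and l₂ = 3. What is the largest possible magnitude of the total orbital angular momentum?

L runs from |0 − 3| = 3 to 0 + 3 = 3.
So L can be 3.
The largest magnitude corresponds to L = 3: |L_tot| = ℏ√(3·4) = 2√3 ℏ.

|L_tot|_max = 2√3 ℏ ≈ 3.464ℏ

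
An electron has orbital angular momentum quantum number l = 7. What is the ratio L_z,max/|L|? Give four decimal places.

L_z,max/|L| = 0.9354

|L| = 2√14 ℏ ≈ 7.4833ℏ, while L_z,max = lℏ = 7ℏ.
L_z,max/|L| = 7/√56 = 0.9354.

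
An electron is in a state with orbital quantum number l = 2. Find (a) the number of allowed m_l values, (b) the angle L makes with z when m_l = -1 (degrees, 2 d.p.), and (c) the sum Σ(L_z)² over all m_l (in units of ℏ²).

There are 2l+1 = 5 values of m_l.
For m_l = -1: cos θ = -1/√6, θ ≈ 114.09°.
Σ m_l² = 10, so Σ(L_z)² = 10 ℏ².

5 values; θ(m_l=-1) ≈ 114.09°; Σ(L_z)² = 10 ℏ²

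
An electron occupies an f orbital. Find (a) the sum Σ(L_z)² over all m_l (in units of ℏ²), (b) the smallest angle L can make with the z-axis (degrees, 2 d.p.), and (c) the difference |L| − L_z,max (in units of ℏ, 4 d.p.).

An f state has l = 3.
Σ m_l² = 28, so Σ(L_z)² = 28 ℏ².
cos θ_min = 3/√12, so θ_min ≈ 30.00°.
|L| − L_z,max = (2√3 − 3)ℏ ≈ 0.4641ℏ.

Σ(L_z)² = 28 ℏ²; θ_min ≈ 30.00°; |L|−L_z,max ≈ 0.4641ℏ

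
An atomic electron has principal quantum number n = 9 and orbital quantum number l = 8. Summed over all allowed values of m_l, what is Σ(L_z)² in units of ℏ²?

The allowed m_l values are -8, -7, -6, -5, -4, -3, -2, -1, 0, 1, 2, 3, 4, 5, 6, 7, 8.
Summing m² from −8 to 8: Σ m_l² = 408.

Σ(L_z)² = 408 ℏ²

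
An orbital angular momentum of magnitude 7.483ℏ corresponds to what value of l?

l = 7

Since |L|² = l(l+1)ℏ², l(l+1) = 56.
Solving: l = 7.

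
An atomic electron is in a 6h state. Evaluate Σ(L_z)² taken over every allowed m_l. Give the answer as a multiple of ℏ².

6h means n = 6, l = 5.
m_l ∈ {-5, -4, -3, -2, -1, 0, 1, 2, 3, 4, 5}.
Σ m_l² = 2·(1 + 4 + 9 + 16 + 25) = 110.

Σ(L_z)² = 110 ℏ²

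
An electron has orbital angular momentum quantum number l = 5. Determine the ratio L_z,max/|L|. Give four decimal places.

|L| = √30 ℏ ≈ 5.4772ℏ, while L_z,max = lℏ = 5ℏ.
L_z,max/|L| = 5/√30 = 0.9129.

L_z,max/|L| = 0.9129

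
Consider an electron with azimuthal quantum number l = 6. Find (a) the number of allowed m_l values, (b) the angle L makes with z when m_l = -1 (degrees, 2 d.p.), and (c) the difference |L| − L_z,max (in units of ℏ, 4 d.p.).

13 values; θ(m_l=-1) ≈ 98.88°; |L|−L_z,max ≈ 0.4807ℏ

There are 2l+1 = 13 values of m_l.
For m_l = -1: cos θ = -1/√42, θ ≈ 98.88°.
|L| − L_z,max = (√42 − 6)ℏ ≈ 0.4807ℏ.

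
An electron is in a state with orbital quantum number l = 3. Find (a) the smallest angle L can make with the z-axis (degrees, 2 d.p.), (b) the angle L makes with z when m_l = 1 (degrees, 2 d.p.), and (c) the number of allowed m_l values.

θ_min ≈ 30.00°; θ(m_l=1) ≈ 73.22°; 7 values

cos θ_min = 3/√12, so θ_min ≈ 30.00°.
For m_l = 1: cos θ = 1/√12, θ ≈ 73.22°.
There are 2l+1 = 7 values of m_l.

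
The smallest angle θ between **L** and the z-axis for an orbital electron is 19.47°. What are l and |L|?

At minimum angle, m_l = l, so cos θ = l/√(l(l+1)); cos²θ = l/(l+1) = 0.8889.
Thus l = 0.8889/(1 − 0.8889) ≈ 8.
Then |L| = ℏ√(8·9) = 6√2 ℏ.

l = 8, |L| = 6√2 ℏ ≈ 8.485ℏ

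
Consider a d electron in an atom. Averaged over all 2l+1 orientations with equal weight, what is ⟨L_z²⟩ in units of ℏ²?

A d state has l = 2.
The allowed m_l values are -2, -1, 0, 1, 2.
⟨L_z²⟩ = ℏ²·(Σ m_l²)/(2l+1) = ℏ²·10/5 = 2ℏ².

⟨L_z²⟩ = 2 ℏ²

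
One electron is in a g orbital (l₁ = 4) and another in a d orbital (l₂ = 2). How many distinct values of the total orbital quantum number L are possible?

L runs from |4 − 2| = 2 to 4 + 2 = 6.
So L can be 2, 3, 4, 5, 6.
That is 5 values.

5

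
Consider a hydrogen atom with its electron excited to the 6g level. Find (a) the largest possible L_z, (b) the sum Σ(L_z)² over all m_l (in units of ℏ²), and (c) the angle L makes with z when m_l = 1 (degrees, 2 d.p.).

The 6g level has l = 4.
L_z,max = lℏ = 4ℏ.
Σ m_l² = 60, so Σ(L_z)² = 60 ℏ².
For m_l = 1: cos θ = 1/√20, θ ≈ 77.08°.

L_z,max = 4ℏ; Σ(L_z)² = 60 ℏ²; θ(m_l=1) ≈ 77.08°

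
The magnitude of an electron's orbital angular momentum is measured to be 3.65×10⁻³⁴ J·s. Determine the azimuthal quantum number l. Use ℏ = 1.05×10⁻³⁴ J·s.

|L|/ℏ = (3.65×10⁻³⁴)/(1.05×10⁻³⁴) ≈ 3.476.
(|L|/ℏ)² = l(l+1) ≈ 12.08 ⇒ l = 3.

l = 3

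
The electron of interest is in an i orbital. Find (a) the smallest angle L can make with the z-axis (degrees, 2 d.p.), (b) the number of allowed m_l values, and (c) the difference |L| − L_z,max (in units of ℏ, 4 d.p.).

For an i orbital, l = 6.
cos θ_min = 6/√42, so θ_min ≈ 22.21°.
There are 2l+1 = 13 values of m_l.
|L| − L_z,max = (√42 − 6)ℏ ≈ 0.4807ℏ.

θ_min ≈ 22.21°; 13 values; |L|−L_z,max ≈ 0.4807ℏ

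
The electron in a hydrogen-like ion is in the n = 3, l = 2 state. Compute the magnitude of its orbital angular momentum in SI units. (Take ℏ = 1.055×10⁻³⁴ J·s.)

|L| = 2.584×10⁻³⁴ J·s

|L| = ℏ√(l(l+1)) = ℏ√(2·3) = √6 ℏ
Numerically, |L| = 2.449 × (1.055×10⁻³⁴ J·s) = 2.584×10⁻³⁴ J·s.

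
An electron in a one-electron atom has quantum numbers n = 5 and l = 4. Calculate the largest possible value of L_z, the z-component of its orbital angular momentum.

L_z = m_l ℏ with m_l ∈ {−4, …, 4}; the maximum is m_l = 4.

L_z,max = 4ℏ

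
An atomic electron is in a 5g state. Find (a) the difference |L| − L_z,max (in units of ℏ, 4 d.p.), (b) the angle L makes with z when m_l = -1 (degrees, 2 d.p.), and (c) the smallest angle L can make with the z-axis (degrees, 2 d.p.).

|L|−L_z,max ≈ 0.4721ℏ; θ(m_l=-1) ≈ 102.92°; θ_min ≈ 26.57°

For 5g, l = 4.
|L| − L_z,max = (2√5 − 4)ℏ ≈ 0.4721ℏ.
For m_l = -1: cos θ = -1/√20, θ ≈ 102.92°.
cos θ_min = 4/√20, so θ_min ≈ 26.57°.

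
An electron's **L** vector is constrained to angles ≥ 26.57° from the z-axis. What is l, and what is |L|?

cos²θ_min = l/(l+1) = 0.7999.
Solving: l = 4.
Then |L| = ℏ√(4·5) = 2√5 ℏ.

l = 4, |L| = 2√5 ℏ ≈ 4.472ℏ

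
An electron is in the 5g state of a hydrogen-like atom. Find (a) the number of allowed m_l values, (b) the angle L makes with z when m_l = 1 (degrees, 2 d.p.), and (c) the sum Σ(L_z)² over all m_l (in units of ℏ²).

For 5g, l = 4.
There are 2l+1 = 9 values of m_l.
For m_l = 1: cos θ = 1/√20, θ ≈ 77.08°.
Σ m_l² = 60, so Σ(L_z)² = 60 ℏ².

9 values; θ(m_l=1) ≈ 77.08°; Σ(L_z)² = 60 ℏ²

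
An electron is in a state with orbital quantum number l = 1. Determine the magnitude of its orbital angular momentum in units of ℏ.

|L| = √2 ℏ ≈ 1.414ℏ

|L| = ℏ√(l(l+1)) = ℏ√(1·2) = √2 ℏ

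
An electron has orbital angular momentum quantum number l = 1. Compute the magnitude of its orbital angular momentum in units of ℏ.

|L| = √2 ℏ ≈ 1.414ℏ

|L| = ℏ√(l(l+1)) = ℏ√(1·2) = √2 ℏ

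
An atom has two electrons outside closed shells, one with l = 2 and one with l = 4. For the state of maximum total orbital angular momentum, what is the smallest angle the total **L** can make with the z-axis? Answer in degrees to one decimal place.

θ_min ≈ 22.2°

By the triangle rule, |l₁ − l₂| ≤ L ≤ l₁ + l₂.
So L can be 2, 3, 4, 5, 6.
The maximum is L = 6, with |L_tot| = ℏ√(6·7) = √42 ℏ.
The minimum angle with z is arccos(6/√42) ≈ 22.2°.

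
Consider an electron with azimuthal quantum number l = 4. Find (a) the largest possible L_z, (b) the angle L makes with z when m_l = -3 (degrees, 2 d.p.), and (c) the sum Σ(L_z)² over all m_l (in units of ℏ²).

L_z,max = 4ℏ; θ(m_l=-3) ≈ 132.13°; Σ(L_z)² = 60 ℏ²

L_z,max = lℏ = 4ℏ.
For m_l = -3: cos θ = -3/√20, θ ≈ 132.13°.
Σ m_l² = 60, so Σ(L_z)² = 60 ℏ².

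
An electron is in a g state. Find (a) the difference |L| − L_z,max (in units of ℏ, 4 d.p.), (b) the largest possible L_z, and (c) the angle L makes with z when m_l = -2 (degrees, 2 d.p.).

G corresponds to l = 4.
|L| − L_z,max = (2√5 − 4)ℏ ≈ 0.4721ℏ.
L_z,max = lℏ = 4ℏ.
For m_l = -2: cos θ = -2/√20, θ ≈ 116.57°.

|L|−L_z,max ≈ 0.4721ℏ; L_z,max = 4ℏ; θ(m_l=-2) ≈ 116.57°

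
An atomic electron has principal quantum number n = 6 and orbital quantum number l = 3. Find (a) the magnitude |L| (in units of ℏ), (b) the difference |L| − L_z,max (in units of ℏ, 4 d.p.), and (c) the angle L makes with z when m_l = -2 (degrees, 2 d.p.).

|L| = 2√3 ℏ ≈ 3.464ℏ; |L|−L_z,max ≈ 0.4641ℏ; θ(m_l=-2) ≈ 125.26°

|L| = ℏ√(3·4) = 2√3 ℏ ≈ 3.464ℏ.
|L| − L_z,max = (2√3 − 3)ℏ ≈ 0.4641ℏ.
For m_l = -2: cos θ = -2/√12, θ ≈ 125.26°.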